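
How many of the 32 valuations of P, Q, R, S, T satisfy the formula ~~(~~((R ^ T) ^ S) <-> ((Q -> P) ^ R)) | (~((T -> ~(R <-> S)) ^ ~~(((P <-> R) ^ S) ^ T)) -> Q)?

28

P  Q  R  S  T  |  φ
T  T  T  T  T  |  T
T  T  T  T  F  |  T
T  T  T  F  T  |  T
T  T  T  F  F  |  T
T  T  F  T  T  |  T
T  T  F  T  F  |  T
T  T  F  F  T  |  T
T  T  F  F  F  |  T
T  F  T  T  T  |  T
T  F  T  T  F  |  T
T  F  T  F  T  |  T
T  F  T  F  F  |  F
T  F  F  T  T  |  T
T  F  F  T  F  |  T
T  F  F  F  T  |  T
T  F  F  F  F  |  T
F  T  T  T  T  |  T
F  T  T  T  F  |  T
F  T  T  F  T  |  T
F  T  T  F  F  |  T
F  T  F  T  T  |  T
F  T  F  T  F  |  T
F  T  F  F  T  |  T
F  T  F  F  F  |  T
F  F  T  T  T  |  F
F  F  T  T  F  |  T
F  F  T  F  T  |  T
F  F  T  F  F  |  T
F  F  F  T  T  |  F
F  F  F  T  F  |  T
F  F  F  F  T  |  T
F  F  F  F  F  |  F
The formula is true on 28 of the 32 rows.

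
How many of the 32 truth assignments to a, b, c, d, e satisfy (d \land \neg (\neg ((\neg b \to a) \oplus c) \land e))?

a | b | c | d | e || φ
1 | 1 | 1 | 1 | 1 || 0
1 | 1 | 1 | 1 | 0 || 1
1 | 1 | 1 | 0 | 1 || 0
1 | 1 | 1 | 0 | 0 || 0
1 | 1 | 0 | 1 | 1 || 1
1 | 1 | 0 | 1 | 0 || 1
1 | 1 | 0 | 0 | 1 || 0
1 | 1 | 0 | 0 | 0 || 0
1 | 0 | 1 | 1 | 1 || 0
1 | 0 | 1 | 1 | 0 || 1
1 | 0 | 1 | 0 | 1 || 0
1 | 0 | 1 | 0 | 0 || 0
1 | 0 | 0 | 1 | 1 || 1
1 | 0 | 0 | 1 | 0 || 1
1 | 0 | 0 | 0 | 1 || 0
1 | 0 | 0 | 0 | 0 || 0
0 | 1 | 1 | 1 | 1 || 0
0 | 1 | 1 | 1 | 0 || 1
0 | 1 | 1 | 0 | 1 || 0
0 | 1 | 1 | 0 | 0 || 0
0 | 1 | 0 | 1 | 1 || 1
0 | 1 | 0 | 1 | 0 || 1
0 | 1 | 0 | 0 | 1 || 0
0 | 1 | 0 | 0 | 0 || 0
0 | 0 | 1 | 1 | 1 || 1
0 | 0 | 1 | 1 | 0 || 1
0 | 0 | 1 | 0 | 1 || 0
0 | 0 | 1 | 0 | 0 || 0
0 | 0 | 0 | 1 | 1 || 0
0 | 0 | 0 | 1 | 0 || 1
0 | 0 | 0 | 0 | 1 || 0
0 | 0 | 0 | 0 | 0 || 0
The formula is true on 12 of the 32 rows.

12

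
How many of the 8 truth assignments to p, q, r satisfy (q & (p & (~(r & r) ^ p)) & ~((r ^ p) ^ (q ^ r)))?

  p      q      r    |  (r & r)  ~(r & r)  (~(r & r) ^ p)  (p & (~(r & r) ^ p))  (r ^ p)  (q ^ r)  ((r ^ p) ^ (q ^ r))  ~((r ^ p) ^ (q ^ r))    φ  
 True   True   True  |    True    False         True               True           False    False          False                 True           True
 True   True  False  |   False     True        False              False            True     True          False                 True          False
 True  False   True  |    True    False         True               True           False     True           True                False          False
 True  False  False  |   False     True        False              False            True    False           True                False          False
False   True   True  |    True    False        False              False            True    False           True                False          False
False   True  False  |   False     True         True              False           False     True           True                False          False
False  False   True  |    True    False        False              False            True     True          False                 True          False
False  False  False  |   False     True         True              False           False    False          False                 True          False
The formula is true on 1 of the 8 rows.

1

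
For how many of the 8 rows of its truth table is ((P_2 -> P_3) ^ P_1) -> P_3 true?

 P_1    P_2    P_3   |  (P_2 -> P_3)  ((P_2 -> P_3) ^ P_1)  (((P_2 -> P_3) ^ P_1) -> P_3)
 True   True   True  |      True             False                       True            
 True   True  False  |     False              True                      False            
 True  False   True  |      True             False                       True            
 True  False  False  |      True             False                       True            
False   True   True  |      True              True                       True            
False   True  False  |     False             False                       True            
False  False   True  |      True              True                       True            
False  False  False  |      True              True                      False            
The formula is true on 6 of the 8 rows.

6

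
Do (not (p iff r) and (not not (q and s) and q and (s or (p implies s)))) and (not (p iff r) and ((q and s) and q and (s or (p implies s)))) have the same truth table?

equivalent

p | q | r | s | φ | ψ
- | - | - | - | - | -
T | T | T | T | F | F
T | T | T | F | F | F
T | T | F | T | T | T
T | T | F | F | F | F
T | F | T | T | F | F
T | F | T | F | F | F
T | F | F | T | F | F
T | F | F | F | F | F
F | T | T | T | T | T
F | T | T | F | F | F
F | T | F | T | F | F
F | T | F | F | F | F
F | F | T | T | F | F
F | F | T | F | F | F
F | F | F | T | F | F
F | F | F | F | F | F
The columns for φ and ψ agree on every row, so they are logically equivalent.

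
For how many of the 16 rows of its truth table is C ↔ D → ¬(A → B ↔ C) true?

6

  A      B      C      D    |  (C ↔ (D → ¬((A → B) ↔ C)))
 True   True   True   True  |            False           
 True   True   True  False  |             True           
 True   True  False   True  |            False           
 True   True  False  False  |            False           
 True  False   True   True  |             True           
 True  False   True  False  |             True           
 True  False  False   True  |             True           
 True  False  False  False  |            False           
False   True   True   True  |            False           
False   True   True  False  |             True           
False   True  False   True  |            False           
False   True  False  False  |            False           
False  False   True   True  |            False           
False  False   True  False  |             True           
False  False  False   True  |            False           
False  False  False  False  |            False           
The formula is true on 6 of the 16 rows.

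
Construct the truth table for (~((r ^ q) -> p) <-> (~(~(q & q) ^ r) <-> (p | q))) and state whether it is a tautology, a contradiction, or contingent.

p  q  r     (r ^ q)  ((r ^ q) -> p)  ~((r ^ q) -> p)  (q & q)  ~(q & q)  (~(q & q) ^ r)  ~(~(q & q) ^ r)  (p | q)  φ
0  0  0        0           1                0            0        1            1                0            0     0
0  0  1        1           0                1            0        1            0                1            0     0
0  1  0        1           0                1            1        0            0                1            1     1
0  1  1        0           1                0            1        0            1                0            1     1
1  0  0        0           1                0            0        1            1                0            1     1
1  0  1        1           1                0            0        1            0                1            1     0
1  1  0        1           1                0            1        0            0                1            1     0
1  1  1        0           1                0            1        0            1                0            1     1
4 of 8 rows are 1, so the formula is contingent.

contingent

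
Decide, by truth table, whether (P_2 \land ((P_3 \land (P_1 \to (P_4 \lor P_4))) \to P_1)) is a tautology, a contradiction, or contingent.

contingent

P_1  P_2  P_3  P_4  |  (P_4 \lor P_4)  (P_1 \to (P_4 \lor P_4))  φ
 F    F    F    F   |        F                    T              F
 F    F    F    T   |        T                    T              F
 F    F    T    F   |        F                    T              F
 F    F    T    T   |        T                    T              F
 F    T    F    F   |        F                    T              T
 F    T    F    T   |        T                    T              T
 F    T    T    F   |        F                    T              F
 F    T    T    T   |        T                    T              F
 T    F    F    F   |        F                    F              F
 T    F    F    T   |        T                    T              F
 T    F    T    F   |        F                    F              F
 T    F    T    T   |        T                    T              F
 T    T    F    F   |        F                    F              T
 T    T    F    T   |        T                    T              T
 T    T    T    F   |        F                    F              T
 T    T    T    T   |        T                    T              T
6 of 16 rows are T, so the formula is contingent.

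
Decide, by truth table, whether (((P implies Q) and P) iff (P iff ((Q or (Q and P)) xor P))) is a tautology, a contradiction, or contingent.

contingent

P  Q  |  φ
1  1  |  0
1  0  |  0
0  1  |  1
0  0  |  0
1 of 4 rows are 1, so the formula is contingent.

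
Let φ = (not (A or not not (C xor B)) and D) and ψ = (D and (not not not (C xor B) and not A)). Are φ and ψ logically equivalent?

equivalent

A | B | C | D | φ | ψ
- | - | - | - | - | -
1 | 1 | 1 | 1 | 0 | 0
1 | 1 | 1 | 0 | 0 | 0
1 | 1 | 0 | 1 | 0 | 0
1 | 1 | 0 | 0 | 0 | 0
1 | 0 | 1 | 1 | 0 | 0
1 | 0 | 1 | 0 | 0 | 0
1 | 0 | 0 | 1 | 0 | 0
1 | 0 | 0 | 0 | 0 | 0
0 | 1 | 1 | 1 | 1 | 1
0 | 1 | 1 | 0 | 0 | 0
0 | 1 | 0 | 1 | 0 | 0
0 | 1 | 0 | 0 | 0 | 0
0 | 0 | 1 | 1 | 0 | 0
0 | 0 | 1 | 0 | 0 | 0
0 | 0 | 0 | 1 | 1 | 1
0 | 0 | 0 | 0 | 0 | 0
The columns for φ and ψ agree on every row, so they are logically equivalent.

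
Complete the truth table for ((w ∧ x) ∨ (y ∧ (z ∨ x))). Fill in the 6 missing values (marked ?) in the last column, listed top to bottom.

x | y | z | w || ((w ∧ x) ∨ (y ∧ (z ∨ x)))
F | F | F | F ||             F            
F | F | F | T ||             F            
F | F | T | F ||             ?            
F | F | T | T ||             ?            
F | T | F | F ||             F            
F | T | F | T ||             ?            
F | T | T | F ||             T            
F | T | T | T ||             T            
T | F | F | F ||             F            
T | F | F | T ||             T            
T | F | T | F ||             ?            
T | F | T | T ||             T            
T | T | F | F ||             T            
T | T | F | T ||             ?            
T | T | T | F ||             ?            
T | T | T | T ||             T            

F, F, F, F, T, T

Row x=F, y=F, z=T, w=F: (w ∧ x) = F, (y ∧ (z ∨ x)) = F, so ((w ∧ x) ∨ (y ∧ (z ∨ x))) = F.
Row x=F, y=F, z=T, w=T: (w ∧ x) = F, (y ∧ (z ∨ x)) = F, so ((w ∧ x) ∨ (y ∧ (z ∨ x))) = F.
Row x=F, y=T, z=F, w=T: (w ∧ x) = F, (y ∧ (z ∨ x)) = F, so ((w ∧ x) ∨ (y ∧ (z ∨ x))) = F.
Row x=T, y=F, z=T, w=F: (w ∧ x) = F, (y ∧ (z ∨ x)) = F, so ((w ∧ x) ∨ (y ∧ (z ∨ x))) = F.
Row x=T, y=T, z=F, w=T: (w ∧ x) = T, (y ∧ (z ∨ x)) = T, so ((w ∧ x) ∨ (y ∧ (z ∨ x))) = T.
Row x=T, y=T, z=T, w=F: (w ∧ x) = F, (y ∧ (z ∨ x)) = T, so ((w ∧ x) ∨ (y ∧ (z ∨ x))) = T.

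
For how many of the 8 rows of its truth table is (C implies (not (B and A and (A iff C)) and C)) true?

A  B  C  |  (A iff C)  (B and A and (A iff C))  not (B and A and (A iff C))  φ
F  F  F  |      T                 F                          T               T
F  F  T  |      F                 F                          T               T
F  T  F  |      T                 F                          T               T
F  T  T  |      F                 F                          T               T
T  F  F  |      F                 F                          T               T
T  F  T  |      T                 F                          T               T
T  T  F  |      F                 F                          T               T
T  T  T  |      T                 T                          F               F
The formula is true on 7 of the 8 rows.

7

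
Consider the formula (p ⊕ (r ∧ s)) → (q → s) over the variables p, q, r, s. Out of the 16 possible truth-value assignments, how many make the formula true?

p | q | r | s | ((p ⊕ (r ∧ s)) → (q → s))
- | - | - | - | -------------------------
T | T | T | T |             T            
T | T | T | F |             F            
T | T | F | T |             T            
T | T | F | F |             F            
T | F | T | T |             T            
T | F | T | F |             T            
T | F | F | T |             T            
T | F | F | F |             T            
F | T | T | T |             T            
F | T | T | F |             T            
F | T | F | T |             T            
F | T | F | F |             T            
F | F | T | T |             T            
F | F | T | F |             T            
F | F | F | T |             T            
F | F | F | F |             T            
The formula is true on 14 of the 16 rows.

14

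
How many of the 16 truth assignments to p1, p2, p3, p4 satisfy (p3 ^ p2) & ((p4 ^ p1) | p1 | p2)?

p1  p2  p3  p4  |  φ
T   T   T   T   |  F
T   T   T   F   |  F
T   T   F   T   |  T
T   T   F   F   |  T
T   F   T   T   |  T
T   F   T   F   |  T
T   F   F   T   |  F
T   F   F   F   |  F
F   T   T   T   |  F
F   T   T   F   |  F
F   T   F   T   |  T
F   T   F   F   |  T
F   F   T   T   |  T
F   F   T   F   |  F
F   F   F   T   |  F
F   F   F   F   |  F
The formula is true on 7 of the 16 rows.

7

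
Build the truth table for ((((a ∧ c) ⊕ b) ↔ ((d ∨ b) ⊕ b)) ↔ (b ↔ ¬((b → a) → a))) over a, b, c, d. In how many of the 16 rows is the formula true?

10

a | b | c | d | φ
- | - | - | - | -
T | T | T | T | F
T | T | T | F | F
T | T | F | T | T
T | T | F | F | T
T | F | T | T | T
T | F | T | F | F
T | F | F | T | F
T | F | F | F | T
F | T | T | T | T
F | T | T | F | T
F | T | F | T | T
F | T | F | F | T
F | F | T | T | T
F | F | T | F | F
F | F | F | T | T
F | F | F | F | F
The formula is true on 10 of the 16 rows.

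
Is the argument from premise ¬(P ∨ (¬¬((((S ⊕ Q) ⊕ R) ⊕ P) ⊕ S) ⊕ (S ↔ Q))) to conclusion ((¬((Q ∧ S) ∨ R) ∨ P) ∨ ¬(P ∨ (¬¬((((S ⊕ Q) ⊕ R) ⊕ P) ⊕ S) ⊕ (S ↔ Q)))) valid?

yes

P | Q | R | S || φ | ψ
T | T | T | T || F | T
T | T | T | F || F | T
T | T | F | T || F | T
T | T | F | F || F | T
T | F | T | T || F | T
T | F | T | F || F | T
T | F | F | T || F | T
T | F | F | F || F | T
F | T | T | T || F | F
F | T | T | F || T | T
F | T | F | T || T | T
F | T | F | F || F | T
F | F | T | T || F | F
F | F | T | F || T | T
F | F | F | T || T | T
F | F | F | F || F | T
In every row where φ is true, ψ is also true, so φ ⊨ ψ.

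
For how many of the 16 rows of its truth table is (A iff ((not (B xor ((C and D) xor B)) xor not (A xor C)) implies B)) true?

6

A  B  C  D  |  φ
T  T  T  T  |  T
T  T  T  F  |  T
T  T  F  T  |  T
T  T  F  F  |  T
T  F  T  T  |  F
T  F  T  F  |  T
T  F  F  T  |  F
T  F  F  F  |  F
F  T  T  T  |  F
F  T  T  F  |  F
F  T  F  T  |  F
F  T  F  F  |  F
F  F  T  T  |  F
F  F  T  F  |  T
F  F  F  T  |  F
F  F  F  F  |  F
The formula is true on 6 of the 16 rows.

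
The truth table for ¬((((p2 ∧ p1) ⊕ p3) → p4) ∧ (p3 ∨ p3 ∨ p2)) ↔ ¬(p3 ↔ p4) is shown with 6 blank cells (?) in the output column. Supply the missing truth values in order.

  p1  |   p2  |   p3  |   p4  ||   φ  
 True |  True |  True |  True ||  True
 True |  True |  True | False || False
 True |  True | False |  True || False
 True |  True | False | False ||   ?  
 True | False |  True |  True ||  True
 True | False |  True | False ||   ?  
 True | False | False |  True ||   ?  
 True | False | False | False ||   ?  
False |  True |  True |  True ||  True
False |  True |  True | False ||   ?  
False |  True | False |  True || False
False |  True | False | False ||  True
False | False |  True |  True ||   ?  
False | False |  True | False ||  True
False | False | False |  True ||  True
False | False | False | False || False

Row p1=True, p2=True, p3=False, p4=False: ¬((((p2 ∧ p1) ⊕ p3) → p4) ∧ (p3 ∨ p3 ∨ p2)) = True, ¬(p3 ↔ p4) = False, so the formula = False.
Row p1=True, p2=False, p3=True, p4=False: ¬((((p2 ∧ p1) ⊕ p3) → p4) ∧ (p3 ∨ p3 ∨ p2)) = True, ¬(p3 ↔ p4) = True, so the formula = True.
Row p1=True, p2=False, p3=False, p4=True: ¬((((p2 ∧ p1) ⊕ p3) → p4) ∧ (p3 ∨ p3 ∨ p2)) = True, ¬(p3 ↔ p4) = True, so the formula = True.
Row p1=True, p2=False, p3=False, p4=False: ¬((((p2 ∧ p1) ⊕ p3) → p4) ∧ (p3 ∨ p3 ∨ p2)) = True, ¬(p3 ↔ p4) = False, so the formula = False.
Row p1=False, p2=True, p3=True, p4=False: ¬((((p2 ∧ p1) ⊕ p3) → p4) ∧ (p3 ∨ p3 ∨ p2)) = True, ¬(p3 ↔ p4) = True, so the formula = True.
Row p1=False, p2=False, p3=True, p4=True: ¬((((p2 ∧ p1) ⊕ p3) → p4) ∧ (p3 ∨ p3 ∨ p2)) = False, ¬(p3 ↔ p4) = False, so the formula = True.

False, True, True, False, True, True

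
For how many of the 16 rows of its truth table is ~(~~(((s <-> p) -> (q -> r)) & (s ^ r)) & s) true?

13

p  q  r  s  |  (s <-> p)  (q -> r)  ((s <-> p) -> (q -> r))  (s ^ r)  φ
T  T  T  T  |      T         T                 T                F     T
T  T  T  F  |      F         T                 T                T     T
T  T  F  T  |      T         F                 F                T     T
T  T  F  F  |      F         F                 T                F     T
T  F  T  T  |      T         T                 T                F     T
T  F  T  F  |      F         T                 T                T     T
T  F  F  T  |      T         T                 T                T     F
T  F  F  F  |      F         T                 T                F     T
F  T  T  T  |      F         T                 T                F     T
F  T  T  F  |      T         T                 T                T     T
F  T  F  T  |      F         F                 T                T     F
F  T  F  F  |      T         F                 F                F     T
F  F  T  T  |      F         T                 T                F     T
F  F  T  F  |      T         T                 T                T     T
F  F  F  T  |      F         T                 T                T     F
F  F  F  F  |      T         T                 T                F     T
The formula is true on 13 of the 16 rows.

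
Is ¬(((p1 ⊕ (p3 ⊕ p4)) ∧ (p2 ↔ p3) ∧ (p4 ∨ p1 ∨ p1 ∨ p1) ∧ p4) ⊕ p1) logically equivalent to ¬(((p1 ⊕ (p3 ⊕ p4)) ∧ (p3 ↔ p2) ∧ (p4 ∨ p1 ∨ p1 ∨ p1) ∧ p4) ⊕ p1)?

  p1     p2     p3     p4   |    φ      ψ  
 True   True   True   True  |   True   True
 True   True   True  False  |  False  False
 True   True  False   True  |  False  False
 True   True  False  False  |  False  False
 True  False   True   True  |  False  False
 True  False   True  False  |  False  False
 True  False  False   True  |  False  False
 True  False  False  False  |  False  False
False   True   True   True  |   True   True
False   True   True  False  |   True   True
False   True  False   True  |   True   True
False   True  False  False  |   True   True
False  False   True   True  |   True   True
False  False   True  False  |   True   True
False  False  False   True  |  False  False
False  False  False  False  |   True   True
The columns for φ and ψ agree on every row, so they are logically equivalent.

equivalent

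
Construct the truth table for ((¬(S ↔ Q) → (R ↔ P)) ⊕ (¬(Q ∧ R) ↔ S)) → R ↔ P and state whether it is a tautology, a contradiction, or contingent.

P | Q | R | S || (S ↔ Q) | ¬(S ↔ Q) | (R ↔ P) | (¬(S ↔ Q) → (R ↔ P)) | (Q ∧ R) | ¬(Q ∧ R) | (¬(Q ∧ R) ↔ S) | φ
F | F | F | F ||    T    |    F     |    T    |          T           |    F    |    T     |       F        | T
F | F | F | T ||    F    |    T     |    T    |          T           |    F    |    T     |       T        | F
F | F | T | F ||    T    |    F     |    F    |          T           |    F    |    T     |       F        | F
F | F | T | T ||    F    |    T     |    F    |          F           |    F    |    T     |       T        | F
F | T | F | F ||    F    |    T     |    T    |          T           |    F    |    T     |       F        | T
F | T | F | T ||    T    |    F     |    T    |          T           |    F    |    T     |       T        | F
F | T | T | F ||    F    |    T     |    F    |          F           |    T    |    F     |       T        | F
F | T | T | T ||    T    |    F     |    F    |          T           |    T    |    F     |       F        | F
T | F | F | F ||    T    |    F     |    F    |          T           |    F    |    T     |       F        | F
T | F | F | T ||    F    |    T     |    F    |          F           |    F    |    T     |       T        | F
T | F | T | F ||    T    |    F     |    T    |          T           |    F    |    T     |       F        | T
T | F | T | T ||    F    |    T     |    T    |          T           |    F    |    T     |       T        | T
T | T | F | F ||    F    |    T     |    F    |          F           |    F    |    T     |       F        | T
T | T | F | T ||    T    |    F     |    F    |          T           |    F    |    T     |       T        | T
T | T | T | F ||    F    |    T     |    T    |          T           |    T    |    F     |       T        | T
T | T | T | T ||    T    |    F     |    T    |          T           |    T    |    F     |       F        | T
8 of 16 rows are T, so the formula is contingent.

contingent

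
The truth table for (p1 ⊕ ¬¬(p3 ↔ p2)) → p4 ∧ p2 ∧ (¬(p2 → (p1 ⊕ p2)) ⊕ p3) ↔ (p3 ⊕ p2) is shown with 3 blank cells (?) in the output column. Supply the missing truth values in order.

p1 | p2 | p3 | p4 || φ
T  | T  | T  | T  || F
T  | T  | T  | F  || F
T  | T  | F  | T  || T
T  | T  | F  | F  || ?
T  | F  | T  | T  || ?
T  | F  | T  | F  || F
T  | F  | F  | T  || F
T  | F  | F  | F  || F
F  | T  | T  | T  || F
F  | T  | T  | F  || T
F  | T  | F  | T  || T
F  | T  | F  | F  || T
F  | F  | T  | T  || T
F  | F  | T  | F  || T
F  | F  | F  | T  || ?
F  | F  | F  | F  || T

Row p1=T, p2=T, p3=F, p4=F: ((p1 ⊕ ¬¬(p3 ↔ p2)) → p4 ∧ p2 ∧ (¬(p2 → (p1 ⊕ p2)) ⊕ p3)) = F, (p3 ⊕ p2) = T, so the formula = F.
Row p1=T, p2=F, p3=T, p4=T: ((p1 ⊕ ¬¬(p3 ↔ p2)) → p4 ∧ p2 ∧ (¬(p2 → (p1 ⊕ p2)) ⊕ p3)) = F, (p3 ⊕ p2) = T, so the formula = F.
Row p1=F, p2=F, p3=F, p4=T: ((p1 ⊕ ¬¬(p3 ↔ p2)) → p4 ∧ p2 ∧ (¬(p2 → (p1 ⊕ p2)) ⊕ p3)) = F, (p3 ⊕ p2) = F, so the formula = T.

F, F, T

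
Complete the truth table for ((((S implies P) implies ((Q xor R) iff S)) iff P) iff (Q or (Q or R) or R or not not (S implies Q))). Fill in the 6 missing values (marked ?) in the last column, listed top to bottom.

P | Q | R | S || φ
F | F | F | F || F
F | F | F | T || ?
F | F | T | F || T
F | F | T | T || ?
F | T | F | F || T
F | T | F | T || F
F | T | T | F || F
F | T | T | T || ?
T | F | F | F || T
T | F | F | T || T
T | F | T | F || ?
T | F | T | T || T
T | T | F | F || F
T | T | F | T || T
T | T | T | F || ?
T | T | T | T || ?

T, F, F, F, T, F

Row P=F, Q=F, R=F, S=T: (((S implies P) implies ((Q xor R) iff S)) iff P) = F, (Q or (Q or R) or R or not not (S implies Q)) = F, so the formula = T.
Row P=F, Q=F, R=T, S=T: (((S implies P) implies ((Q xor R) iff S)) iff P) = F, (Q or (Q or R) or R or not not (S implies Q)) = T, so the formula = F.
Row P=F, Q=T, R=T, S=T: (((S implies P) implies ((Q xor R) iff S)) iff P) = F, (Q or (Q or R) or R or not not (S implies Q)) = T, so the formula = F.
Row P=T, Q=F, R=T, S=F: (((S implies P) implies ((Q xor R) iff S)) iff P) = F, (Q or (Q or R) or R or not not (S implies Q)) = T, so the formula = F.
Row P=T, Q=T, R=T, S=F: (((S implies P) implies ((Q xor R) iff S)) iff P) = T, (Q or (Q or R) or R or not not (S implies Q)) = T, so the formula = T.
Row P=T, Q=T, R=T, S=T: (((S implies P) implies ((Q xor R) iff S)) iff P) = F, (Q or (Q or R) or R or not not (S implies Q)) = T, so the formula = F.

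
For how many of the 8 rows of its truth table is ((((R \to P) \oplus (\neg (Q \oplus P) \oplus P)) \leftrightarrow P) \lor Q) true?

5

P  Q  R  |  (R \to P)  (Q \oplus P)  \neg (Q \oplus P)  (\neg (Q \oplus P) \oplus P)  φ
1  1  1  |      1           0                1                       0                1
1  1  0  |      1           0                1                       0                1
1  0  1  |      1           1                0                       1                0
1  0  0  |      1           1                0                       1                0
0  1  1  |      0           1                0                       0                1
0  1  0  |      1           1                0                       0                1
0  0  1  |      0           0                1                       1                0
0  0  0  |      1           0                1                       1                1
The formula is true on 5 of the 8 rows.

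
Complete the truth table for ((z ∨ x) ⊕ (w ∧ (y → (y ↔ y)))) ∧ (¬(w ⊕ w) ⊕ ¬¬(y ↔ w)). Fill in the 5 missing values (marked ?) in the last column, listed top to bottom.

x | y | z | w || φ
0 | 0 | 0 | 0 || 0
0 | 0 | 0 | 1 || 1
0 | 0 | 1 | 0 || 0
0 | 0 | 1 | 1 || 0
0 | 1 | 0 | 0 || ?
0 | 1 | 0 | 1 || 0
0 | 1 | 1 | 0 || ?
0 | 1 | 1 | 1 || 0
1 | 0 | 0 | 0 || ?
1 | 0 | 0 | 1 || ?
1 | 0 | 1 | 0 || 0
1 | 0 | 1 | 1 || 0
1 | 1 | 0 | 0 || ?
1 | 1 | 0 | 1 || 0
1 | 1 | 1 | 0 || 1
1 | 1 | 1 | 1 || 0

Row x=0, y=1, z=0, w=0: ((z ∨ x) ⊕ (w ∧ (y → (y ↔ y)))) = 0, (¬(w ⊕ w) ⊕ ¬¬(y ↔ w)) = 1, so the formula = 0.
Row x=0, y=1, z=1, w=0: ((z ∨ x) ⊕ (w ∧ (y → (y ↔ y)))) = 1, (¬(w ⊕ w) ⊕ ¬¬(y ↔ w)) = 1, so the formula = 1.
Row x=1, y=0, z=0, w=0: ((z ∨ x) ⊕ (w ∧ (y → (y ↔ y)))) = 1, (¬(w ⊕ w) ⊕ ¬¬(y ↔ w)) = 0, so the formula = 0.
Row x=1, y=0, z=0, w=1: ((z ∨ x) ⊕ (w ∧ (y → (y ↔ y)))) = 0, (¬(w ⊕ w) ⊕ ¬¬(y ↔ w)) = 1, so the formula = 0.
Row x=1, y=1, z=0, w=0: ((z ∨ x) ⊕ (w ∧ (y → (y ↔ y)))) = 1, (¬(w ⊕ w) ⊕ ¬¬(y ↔ w)) = 1, so the formula = 1.

0, 1, 0, 0, 1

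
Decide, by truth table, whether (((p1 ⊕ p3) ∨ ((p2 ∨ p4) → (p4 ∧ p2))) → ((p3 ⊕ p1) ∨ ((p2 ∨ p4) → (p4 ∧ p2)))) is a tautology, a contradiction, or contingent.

tautology

p1 | p2 | p3 | p4 | (p1 ⊕ p3) | (p2 ∨ p4) | (p4 ∧ p2) | ((p2 ∨ p4) → (p4 ∧ p2)) | (p3 ⊕ p1) | φ
-- | -- | -- | -- | --------- | --------- | --------- | ----------------------- | --------- | -
1  | 1  | 1  | 1  |     0     |     1     |     1     |            1            |     0     | 1
1  | 1  | 1  | 0  |     0     |     1     |     0     |            0            |     0     | 1
1  | 1  | 0  | 1  |     1     |     1     |     1     |            1            |     1     | 1
1  | 1  | 0  | 0  |     1     |     1     |     0     |            0            |     1     | 1
1  | 0  | 1  | 1  |     0     |     1     |     0     |            0            |     0     | 1
1  | 0  | 1  | 0  |     0     |     0     |     0     |            1            |     0     | 1
1  | 0  | 0  | 1  |     1     |     1     |     0     |            0            |     1     | 1
1  | 0  | 0  | 0  |     1     |     0     |     0     |            1            |     1     | 1
0  | 1  | 1  | 1  |     1     |     1     |     1     |            1            |     1     | 1
0  | 1  | 1  | 0  |     1     |     1     |     0     |            0            |     1     | 1
0  | 1  | 0  | 1  |     0     |     1     |     1     |            1            |     0     | 1
0  | 1  | 0  | 0  |     0     |     1     |     0     |            0            |     0     | 1
0  | 0  | 1  | 1  |     1     |     1     |     0     |            0            |     1     | 1
0  | 0  | 1  | 0  |     1     |     0     |     0     |            1            |     1     | 1
0  | 0  | 0  | 1  |     0     |     1     |     0     |            0            |     0     | 1
0  | 0  | 0  | 0  |     0     |     0     |     0     |            1            |     0     | 1
Every row is 1, so the formula is a tautology.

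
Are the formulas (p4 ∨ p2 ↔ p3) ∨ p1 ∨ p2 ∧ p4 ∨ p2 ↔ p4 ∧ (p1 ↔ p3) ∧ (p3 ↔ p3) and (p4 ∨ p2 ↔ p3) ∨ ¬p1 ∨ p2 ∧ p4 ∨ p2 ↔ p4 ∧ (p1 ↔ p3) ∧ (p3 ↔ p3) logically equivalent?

p1 | p2 | p3 | p4 || φ | ψ
F  | F  | F  | F  || F | F
F  | F  | F  | T  || F | T
F  | F  | T  | F  || T | F
F  | F  | T  | T  || F | F
F  | T  | F  | F  || F | F
F  | T  | F  | T  || T | T
F  | T  | T  | F  || F | F
F  | T  | T  | T  || F | F
T  | F  | F  | F  || F | F
T  | F  | F  | T  || F | T
T  | F  | T  | F  || F | T
T  | F  | T  | T  || T | T
T  | T  | F  | F  || F | F
T  | T  | F  | T  || F | F
T  | T  | T  | F  || F | F
T  | T  | T  | T  || T | T
The columns differ at p1=F, p2=F, p3=F, p4=T (φ=F, ψ=T), so they are not equivalent.

not equivalent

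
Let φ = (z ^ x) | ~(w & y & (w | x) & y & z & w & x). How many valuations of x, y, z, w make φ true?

x  y  z  w  |  φ
0  0  0  0  |  1
0  0  0  1  |  1
0  0  1  0  |  1
0  0  1  1  |  1
0  1  0  0  |  1
0  1  0  1  |  1
0  1  1  0  |  1
0  1  1  1  |  1
1  0  0  0  |  1
1  0  0  1  |  1
1  0  1  0  |  1
1  0  1  1  |  1
1  1  0  0  |  1
1  1  0  1  |  1
1  1  1  0  |  1
1  1  1  1  |  0
The formula is true on 15 of the 16 rows.

15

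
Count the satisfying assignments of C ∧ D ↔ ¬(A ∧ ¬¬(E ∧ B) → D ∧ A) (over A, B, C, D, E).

22

A | B | C | D | E | φ
- | - | - | - | - | -
0 | 0 | 0 | 0 | 0 | 1
0 | 0 | 0 | 0 | 1 | 1
0 | 0 | 0 | 1 | 0 | 1
0 | 0 | 0 | 1 | 1 | 1
0 | 0 | 1 | 0 | 0 | 1
0 | 0 | 1 | 0 | 1 | 1
0 | 0 | 1 | 1 | 0 | 0
0 | 0 | 1 | 1 | 1 | 0
0 | 1 | 0 | 0 | 0 | 1
0 | 1 | 0 | 0 | 1 | 1
0 | 1 | 0 | 1 | 0 | 1
0 | 1 | 0 | 1 | 1 | 1
0 | 1 | 1 | 0 | 0 | 1
0 | 1 | 1 | 0 | 1 | 1
0 | 1 | 1 | 1 | 0 | 0
0 | 1 | 1 | 1 | 1 | 0
1 | 0 | 0 | 0 | 0 | 1
1 | 0 | 0 | 0 | 1 | 1
1 | 0 | 0 | 1 | 0 | 1
1 | 0 | 0 | 1 | 1 | 1
1 | 0 | 1 | 0 | 0 | 1
1 | 0 | 1 | 0 | 1 | 1
1 | 0 | 1 | 1 | 0 | 0
1 | 0 | 1 | 1 | 1 | 0
1 | 1 | 0 | 0 | 0 | 1
1 | 1 | 0 | 0 | 1 | 0
1 | 1 | 0 | 1 | 0 | 1
1 | 1 | 0 | 1 | 1 | 1
1 | 1 | 1 | 0 | 0 | 1
1 | 1 | 1 | 0 | 1 | 0
1 | 1 | 1 | 1 | 0 | 0
1 | 1 | 1 | 1 | 1 | 0
The formula is true on 22 of the 32 rows.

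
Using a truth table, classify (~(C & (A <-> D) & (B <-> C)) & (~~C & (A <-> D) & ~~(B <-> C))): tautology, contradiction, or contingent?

contradiction

A | B | C | D | (A <-> D) | (B <-> C) | (C & (A <-> D) & (B <-> C)) | ~(C & (A <-> D) & (B <-> C)) | ~C | ~~C | ~(B <-> C) | ~~(B <-> C) | φ
- | - | - | - | --------- | --------- | --------------------------- | ---------------------------- | -- | --- | ---------- | ----------- | -
T | T | T | T |     T     |     T     |              T              |              F               | F  |  T  |     F      |      T      | F
T | T | T | F |     F     |     T     |              F              |              T               | F  |  T  |     F      |      T      | F
T | T | F | T |     T     |     F     |              F              |              T               | T  |  F  |     T      |      F      | F
T | T | F | F |     F     |     F     |              F              |              T               | T  |  F  |     T      |      F      | F
T | F | T | T |     T     |     F     |              F              |              T               | F  |  T  |     T      |      F      | F
T | F | T | F |     F     |     F     |              F              |              T               | F  |  T  |     T      |      F      | F
T | F | F | T |     T     |     T     |              F              |              T               | T  |  F  |     F      |      T      | F
T | F | F | F |     F     |     T     |              F              |              T               | T  |  F  |     F      |      T      | F
F | T | T | T |     F     |     T     |              F              |              T               | F  |  T  |     F      |      T      | F
F | T | T | F |     T     |     T     |              T              |              F               | F  |  T  |     F      |      T      | F
F | T | F | T |     F     |     F     |              F              |              T               | T  |  F  |     T      |      F      | F
F | T | F | F |     T     |     F     |              F              |              T               | T  |  F  |     T      |      F      | F
F | F | T | T |     F     |     F     |              F              |              T               | F  |  T  |     T      |      F      | F
F | F | T | F |     T     |     F     |              F              |              T               | F  |  T  |     T      |      F      | F
F | F | F | T |     F     |     T     |              F              |              T               | T  |  F  |     F      |      T      | F
F | F | F | F |     T     |     T     |              F              |              T               | T  |  F  |     F      |      T      | F
Every row is F, so the formula is a contradiction.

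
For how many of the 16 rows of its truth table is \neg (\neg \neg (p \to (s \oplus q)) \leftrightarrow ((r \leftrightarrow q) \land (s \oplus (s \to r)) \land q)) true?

p  q  r  s  |  (s \oplus q)  (p \to (s \oplus q))  \neg (p \to (s \oplus q))  (r \leftrightarrow q)  (s \to r)  (s \oplus (s \to r))  φ
1  1  1  1  |       0                 0                        1                        1                1               0            0
1  1  1  0  |       1                 1                        0                        1                1               1            0
1  1  0  1  |       0                 0                        1                        0                0               1            0
1  1  0  0  |       1                 1                        0                        0                1               1            1
1  0  1  1  |       1                 1                        0                        0                1               0            1
1  0  1  0  |       0                 0                        1                        0                1               1            0
1  0  0  1  |       1                 1                        0                        1                0               1            1
1  0  0  0  |       0                 0                        1                        1                1               1            0
0  1  1  1  |       0                 1                        0                        1                1               0            1
0  1  1  0  |       1                 1                        0                        1                1               1            0
0  1  0  1  |       0                 1                        0                        0                0               1            1
0  1  0  0  |       1                 1                        0                        0                1               1            1
0  0  1  1  |       1                 1                        0                        0                1               0            1
0  0  1  0  |       0                 1                        0                        0                1               1            1
0  0  0  1  |       1                 1                        0                        1                0               1            1
0  0  0  0  |       0                 1                        0                        1                1               1            1
The formula is true on 10 of the 16 rows.

10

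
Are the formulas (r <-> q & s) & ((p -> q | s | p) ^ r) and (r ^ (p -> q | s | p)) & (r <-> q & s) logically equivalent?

equivalent

p | q | r | s | φ | ψ
- | - | - | - | - | -
F | F | F | F | T | T
F | F | F | T | T | T
F | F | T | F | F | F
F | F | T | T | F | F
F | T | F | F | T | T
F | T | F | T | F | F
F | T | T | F | F | F
F | T | T | T | F | F
T | F | F | F | T | T
T | F | F | T | T | T
T | F | T | F | F | F
T | F | T | T | F | F
T | T | F | F | T | T
T | T | F | T | F | F
T | T | T | F | F | F
T | T | T | T | F | F
The columns for φ and ψ agree on every row, so they are logically equivalent.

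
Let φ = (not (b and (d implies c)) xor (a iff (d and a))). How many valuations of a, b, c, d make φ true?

6

a | b | c | d || (d implies c) | (b and (d implies c)) | not (b and (d implies c)) | (d and a) | (a iff (d and a)) | φ
T | T | T | T ||       T       |           T           |             F             |     T     |         T         | T
T | T | T | F ||       T       |           T           |             F             |     F     |         F         | F
T | T | F | T ||       F       |           F           |             T             |     T     |         T         | F
T | T | F | F ||       T       |           T           |             F             |     F     |         F         | F
T | F | T | T ||       T       |           F           |             T             |     T     |         T         | F
T | F | T | F ||       T       |           F           |             T             |     F     |         F         | T
T | F | F | T ||       F       |           F           |             T             |     T     |         T         | F
T | F | F | F ||       T       |           F           |             T             |     F     |         F         | T
F | T | T | T ||       T       |           T           |             F             |     F     |         T         | T
F | T | T | F ||       T       |           T           |             F             |     F     |         T         | T
F | T | F | T ||       F       |           F           |             T             |     F     |         T         | F
F | T | F | F ||       T       |           T           |             F             |     F     |         T         | T
F | F | T | T ||       T       |           F           |             T             |     F     |         T         | F
F | F | T | F ||       T       |           F           |             T             |     F     |         T         | F
F | F | F | T ||       F       |           F           |             T             |     F     |         T         | F
F | F | F | F ||       T       |           F           |             T             |     F     |         T         | F
The formula is true on 6 of the 16 rows.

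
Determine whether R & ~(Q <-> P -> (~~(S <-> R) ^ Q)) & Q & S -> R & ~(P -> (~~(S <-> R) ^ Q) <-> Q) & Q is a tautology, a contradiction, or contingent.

  P      Q      R      S    |    φ  
False  False  False  False  |   True
False  False  False   True  |   True
False  False   True  False  |   True
False  False   True   True  |   True
False   True  False  False  |   True
False   True  False   True  |   True
False   True   True  False  |   True
False   True   True   True  |   True
 True  False  False  False  |   True
 True  False  False   True  |   True
 True  False   True  False  |   True
 True  False   True   True  |   True
 True   True  False  False  |   True
 True   True  False   True  |   True
 True   True   True  False  |   True
 True   True   True   True  |   True
Every row is True, so the formula is a tautology.

tautology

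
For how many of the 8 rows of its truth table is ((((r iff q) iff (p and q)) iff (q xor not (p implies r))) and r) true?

p | q | r | φ
- | - | - | -
T | T | T | T
T | T | F | F
T | F | T | F
T | F | F | F
F | T | T | F
F | T | F | F
F | F | T | F
F | F | F | F
The formula is true on 1 of the 8 rows.

1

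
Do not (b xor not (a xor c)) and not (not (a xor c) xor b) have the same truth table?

a | b | c || φ | ψ
1 | 1 | 1 || 1 | 1
1 | 1 | 0 || 0 | 0
1 | 0 | 1 || 0 | 0
1 | 0 | 0 || 1 | 1
0 | 1 | 1 || 0 | 0
0 | 1 | 0 || 1 | 1
0 | 0 | 1 || 1 | 1
0 | 0 | 0 || 0 | 0
The columns for φ and ψ agree on every row, so they are logically equivalent.

equivalent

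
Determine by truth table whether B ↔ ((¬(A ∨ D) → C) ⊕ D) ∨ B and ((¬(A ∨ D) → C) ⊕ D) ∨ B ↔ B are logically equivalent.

equivalent

A | B | C | D || φ | ψ
T | T | T | T || T | T
T | T | T | F || T | T
T | T | F | T || T | T
T | T | F | F || T | T
T | F | T | T || T | T
T | F | T | F || F | F
T | F | F | T || T | T
T | F | F | F || F | F
F | T | T | T || T | T
F | T | T | F || T | T
F | T | F | T || T | T
F | T | F | F || T | T
F | F | T | T || T | T
F | F | T | F || F | F
F | F | F | T || T | T
F | F | F | F || T | T
The columns for φ and ψ agree on every row, so they are logically equivalent.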